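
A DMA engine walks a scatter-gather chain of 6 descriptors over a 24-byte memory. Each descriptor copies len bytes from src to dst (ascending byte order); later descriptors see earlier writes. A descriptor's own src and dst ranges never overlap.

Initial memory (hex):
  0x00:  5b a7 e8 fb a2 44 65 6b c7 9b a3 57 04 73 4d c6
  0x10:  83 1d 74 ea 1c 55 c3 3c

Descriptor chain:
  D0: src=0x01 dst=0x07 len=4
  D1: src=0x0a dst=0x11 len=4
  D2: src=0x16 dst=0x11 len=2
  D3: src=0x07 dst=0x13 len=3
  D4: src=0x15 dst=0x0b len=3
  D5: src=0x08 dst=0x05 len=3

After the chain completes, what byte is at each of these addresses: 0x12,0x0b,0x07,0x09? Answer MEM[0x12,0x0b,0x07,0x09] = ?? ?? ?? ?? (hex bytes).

  after D0: wrote 4B at 0x07 = a7e8fba2
  after D1: wrote 4B at 0x11 = a2570473
  after D2: wrote 2B at 0x11 = c33c
  after D3: wrote 3B at 0x13 = a7e8fb
  after D4: wrote 3B at 0x0b = fbc33c
  after D5: wrote 3B at 0x05 = e8fba2
query mem[0x12]=0x3c, mem[0x0b]=0xfb, mem[0x07]=0xa2, mem[0x09]=0xfb

MEM[0x12,0x0b,0x07,0x09] = 3c fb a2 fb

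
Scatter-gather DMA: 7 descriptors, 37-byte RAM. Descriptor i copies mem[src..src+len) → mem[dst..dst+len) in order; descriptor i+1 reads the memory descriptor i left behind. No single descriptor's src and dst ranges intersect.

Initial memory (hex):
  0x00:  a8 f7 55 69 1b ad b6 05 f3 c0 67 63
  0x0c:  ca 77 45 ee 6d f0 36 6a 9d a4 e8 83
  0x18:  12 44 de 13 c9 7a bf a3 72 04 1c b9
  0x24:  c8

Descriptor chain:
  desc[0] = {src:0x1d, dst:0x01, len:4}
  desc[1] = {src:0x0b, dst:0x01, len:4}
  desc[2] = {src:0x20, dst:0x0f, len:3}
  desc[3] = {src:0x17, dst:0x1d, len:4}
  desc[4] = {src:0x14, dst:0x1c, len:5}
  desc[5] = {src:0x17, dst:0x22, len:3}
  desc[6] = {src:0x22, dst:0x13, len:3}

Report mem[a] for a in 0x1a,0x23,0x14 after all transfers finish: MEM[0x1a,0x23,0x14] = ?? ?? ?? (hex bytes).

  after D0: wrote 4B at 0x01 = 7abfa372
  after D1: wrote 4B at 0x01 = 63ca7745
  after D2: wrote 3B at 0x0f = 72041c
  after D3: wrote 4B at 0x1d = 831244de
  after D4: wrote 5B at 0x1c = 9da4e88312
  after D5: wrote 3B at 0x22 = 831244
  after D6: wrote 3B at 0x13 = 831244
query mem[0x1a]=0xde, mem[0x23]=0x12, mem[0x14]=0x12

MEM[0x1a,0x23,0x14] = de 12 12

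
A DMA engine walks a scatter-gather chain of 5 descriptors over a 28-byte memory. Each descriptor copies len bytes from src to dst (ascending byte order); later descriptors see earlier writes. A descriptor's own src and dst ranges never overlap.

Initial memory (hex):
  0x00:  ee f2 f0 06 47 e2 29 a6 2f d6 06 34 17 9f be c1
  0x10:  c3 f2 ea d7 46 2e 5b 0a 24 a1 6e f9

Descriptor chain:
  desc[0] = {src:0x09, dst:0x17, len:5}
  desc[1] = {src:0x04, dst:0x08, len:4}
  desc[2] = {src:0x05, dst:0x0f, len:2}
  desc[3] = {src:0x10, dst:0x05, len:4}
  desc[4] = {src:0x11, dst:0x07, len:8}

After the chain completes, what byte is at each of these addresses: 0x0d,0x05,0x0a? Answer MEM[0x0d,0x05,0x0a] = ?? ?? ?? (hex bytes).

MEM[0x0d,0x05,0x0a] = d6 29 46

[0] 0x09->0x17 len=5 : d6 06 34 17 9f
[1] 0x04->0x08 len=4 : 47 e2 29 a6
[2] 0x05->0x0f len=2 : e2 29
[3] 0x10->0x05 len=4 : 29 f2 ea d7
[4] 0x11->0x07 len=8 : f2 ea d7 46 2e 5b d6 06
query mem[0x0d]=0xd6, mem[0x05]=0x29, mem[0x0a]=0x46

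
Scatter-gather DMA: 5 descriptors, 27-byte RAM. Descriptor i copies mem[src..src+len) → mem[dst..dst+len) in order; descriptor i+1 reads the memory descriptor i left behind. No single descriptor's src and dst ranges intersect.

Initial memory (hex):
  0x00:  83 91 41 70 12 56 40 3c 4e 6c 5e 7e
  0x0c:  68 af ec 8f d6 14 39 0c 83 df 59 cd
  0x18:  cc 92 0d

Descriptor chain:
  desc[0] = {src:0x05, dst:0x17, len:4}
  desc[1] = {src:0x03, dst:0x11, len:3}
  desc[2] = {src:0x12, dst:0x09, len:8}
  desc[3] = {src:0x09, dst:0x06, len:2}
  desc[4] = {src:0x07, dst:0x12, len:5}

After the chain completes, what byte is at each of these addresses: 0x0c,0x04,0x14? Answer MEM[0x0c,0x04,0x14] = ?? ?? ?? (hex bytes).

MEM[0x0c,0x04,0x14] = df 12 12

  after D0: wrote 4B at 0x17 = 56403c4e
  after D1: wrote 3B at 0x11 = 701256
  after D2: wrote 8B at 0x09 = 125683df5956403c
  after D3: wrote 2B at 0x06 = 1256
  after D4: wrote 5B at 0x12 = 564e125683
query mem[0x0c]=0xdf, mem[0x04]=0x12, mem[0x14]=0x12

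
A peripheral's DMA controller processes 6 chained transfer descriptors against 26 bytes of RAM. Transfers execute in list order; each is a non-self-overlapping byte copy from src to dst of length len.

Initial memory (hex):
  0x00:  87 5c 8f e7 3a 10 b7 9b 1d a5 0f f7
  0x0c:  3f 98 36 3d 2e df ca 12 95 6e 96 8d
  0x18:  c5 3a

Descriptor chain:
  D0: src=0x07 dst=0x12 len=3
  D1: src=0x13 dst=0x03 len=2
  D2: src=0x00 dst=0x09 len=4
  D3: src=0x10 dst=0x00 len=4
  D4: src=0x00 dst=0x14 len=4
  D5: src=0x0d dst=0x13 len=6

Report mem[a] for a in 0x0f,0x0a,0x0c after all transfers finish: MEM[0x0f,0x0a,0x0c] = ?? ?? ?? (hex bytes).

D0: mem[0x12..0x14] <- [9b 1d a5]
D1: mem[0x03..0x04] <- [1d a5]
D2: mem[0x09..0x0c] <- [87 5c 8f 1d]
D3: mem[0x00..0x03] <- [2e df 9b 1d]
D4: mem[0x14..0x17] <- [2e df 9b 1d]
D5: mem[0x13..0x18] <- [98 36 3d 2e df 9b]
query mem[0x0f]=0x3d, mem[0x0a]=0x5c, mem[0x0c]=0x1d

MEM[0x0f,0x0a,0x0c] = 3d 5c 1d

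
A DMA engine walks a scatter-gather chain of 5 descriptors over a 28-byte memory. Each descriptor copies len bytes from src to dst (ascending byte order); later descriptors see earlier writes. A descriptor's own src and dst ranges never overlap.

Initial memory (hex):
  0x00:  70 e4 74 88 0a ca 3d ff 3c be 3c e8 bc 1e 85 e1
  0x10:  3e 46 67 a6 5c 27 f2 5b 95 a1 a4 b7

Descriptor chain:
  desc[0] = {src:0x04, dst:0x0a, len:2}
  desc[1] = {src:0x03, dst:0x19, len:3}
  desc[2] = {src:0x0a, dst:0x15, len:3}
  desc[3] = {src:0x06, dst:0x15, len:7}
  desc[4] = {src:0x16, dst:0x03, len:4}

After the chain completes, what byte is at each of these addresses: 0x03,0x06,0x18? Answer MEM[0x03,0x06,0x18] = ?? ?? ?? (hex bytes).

[0] 0x04->0x0a len=2 : 0a ca
[1] 0x03->0x19 len=3 : 88 0a ca
[2] 0x0a->0x15 len=3 : 0a ca bc
[3] 0x06->0x15 len=7 : 3d ff 3c be 0a ca bc
[4] 0x16->0x03 len=4 : ff 3c be 0a
query mem[0x03]=0xff, mem[0x06]=0x0a, mem[0x18]=0xbe

MEM[0x03,0x06,0x18] = ff 0a be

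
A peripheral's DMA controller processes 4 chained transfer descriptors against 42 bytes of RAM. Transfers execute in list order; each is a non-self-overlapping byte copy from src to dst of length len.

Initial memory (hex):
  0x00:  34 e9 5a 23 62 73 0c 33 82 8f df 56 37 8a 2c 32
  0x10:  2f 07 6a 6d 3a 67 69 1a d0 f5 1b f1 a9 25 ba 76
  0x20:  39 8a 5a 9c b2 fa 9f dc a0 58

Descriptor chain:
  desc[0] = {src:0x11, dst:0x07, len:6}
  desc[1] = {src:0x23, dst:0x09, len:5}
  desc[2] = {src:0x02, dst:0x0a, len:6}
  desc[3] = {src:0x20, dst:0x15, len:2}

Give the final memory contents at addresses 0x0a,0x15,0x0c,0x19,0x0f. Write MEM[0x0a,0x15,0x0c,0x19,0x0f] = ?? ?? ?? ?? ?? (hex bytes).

MEM[0x0a,0x15,0x0c,0x19,0x0f] = 5a 39 62 f5 07

D0: mem[0x07..0x0c] <- [07 6a 6d 3a 67 69]
D1: mem[0x09..0x0d] <- [9c b2 fa 9f dc]
D2: mem[0x0a..0x0f] <- [5a 23 62 73 0c 07]
D3: mem[0x15..0x16] <- [39 8a]
query mem[0x0a]=0x5a, mem[0x15]=0x39, mem[0x0c]=0x62, mem[0x19]=0xf5, mem[0x0f]=0x07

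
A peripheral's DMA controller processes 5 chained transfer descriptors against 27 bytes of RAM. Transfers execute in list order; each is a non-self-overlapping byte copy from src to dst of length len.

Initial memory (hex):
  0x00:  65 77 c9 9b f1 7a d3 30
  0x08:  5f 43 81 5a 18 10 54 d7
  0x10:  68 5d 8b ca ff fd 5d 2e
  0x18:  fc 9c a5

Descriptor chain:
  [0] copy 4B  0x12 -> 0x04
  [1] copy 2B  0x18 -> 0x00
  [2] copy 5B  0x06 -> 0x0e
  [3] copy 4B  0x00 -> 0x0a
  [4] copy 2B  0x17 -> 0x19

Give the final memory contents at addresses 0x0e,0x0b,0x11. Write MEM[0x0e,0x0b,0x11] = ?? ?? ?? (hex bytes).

[0] 0x12->0x04 len=4 : 8b ca ff fd
[1] 0x18->0x00 len=2 : fc 9c
[2] 0x06->0x0e len=5 : ff fd 5f 43 81
[3] 0x00->0x0a len=4 : fc 9c c9 9b
[4] 0x17->0x19 len=2 : 2e fc
query mem[0x0e]=0xff, mem[0x0b]=0x9c, mem[0x11]=0x43

MEM[0x0e,0x0b,0x11] = ff 9c 43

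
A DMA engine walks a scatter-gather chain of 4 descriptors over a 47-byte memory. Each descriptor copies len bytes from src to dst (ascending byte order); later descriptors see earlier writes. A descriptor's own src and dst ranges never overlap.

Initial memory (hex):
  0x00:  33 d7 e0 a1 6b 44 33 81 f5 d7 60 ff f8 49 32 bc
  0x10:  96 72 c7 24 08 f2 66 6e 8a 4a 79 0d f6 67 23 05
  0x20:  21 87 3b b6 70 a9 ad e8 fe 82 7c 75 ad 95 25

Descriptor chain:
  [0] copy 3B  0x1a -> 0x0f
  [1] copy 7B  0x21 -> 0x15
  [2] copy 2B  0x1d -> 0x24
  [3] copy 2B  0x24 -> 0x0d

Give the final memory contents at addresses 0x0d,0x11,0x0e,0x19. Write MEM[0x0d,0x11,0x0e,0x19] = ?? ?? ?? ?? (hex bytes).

MEM[0x0d,0x11,0x0e,0x19] = 67 f6 23 a9

D0: mem[0x0f..0x11] <- [79 0d f6]
D1: mem[0x15..0x1b] <- [87 3b b6 70 a9 ad e8]
D2: mem[0x24..0x25] <- [67 23]
D3: mem[0x0d..0x0e] <- [67 23]
query mem[0x0d]=0x67, mem[0x11]=0xf6, mem[0x0e]=0x23, mem[0x19]=0xa9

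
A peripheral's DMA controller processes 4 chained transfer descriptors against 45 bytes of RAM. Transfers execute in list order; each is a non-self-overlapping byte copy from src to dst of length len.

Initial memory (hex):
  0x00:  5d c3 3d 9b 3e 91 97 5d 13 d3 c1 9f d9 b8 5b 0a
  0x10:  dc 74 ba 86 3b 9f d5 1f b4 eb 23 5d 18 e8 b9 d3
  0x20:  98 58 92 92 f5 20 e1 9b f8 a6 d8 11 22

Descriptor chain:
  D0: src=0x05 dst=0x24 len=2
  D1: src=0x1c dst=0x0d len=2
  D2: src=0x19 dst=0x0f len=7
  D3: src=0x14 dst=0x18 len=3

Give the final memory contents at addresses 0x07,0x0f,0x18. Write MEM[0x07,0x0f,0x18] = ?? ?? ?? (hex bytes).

  after D0: wrote 2B at 0x24 = 9197
  after D1: wrote 2B at 0x0d = 18e8
  after D2: wrote 7B at 0x0f = eb235d18e8b9d3
  after D3: wrote 3B at 0x18 = b9d3d5
query mem[0x07]=0x5d, mem[0x0f]=0xeb, mem[0x18]=0xb9

MEM[0x07,0x0f,0x18] = 5d eb b9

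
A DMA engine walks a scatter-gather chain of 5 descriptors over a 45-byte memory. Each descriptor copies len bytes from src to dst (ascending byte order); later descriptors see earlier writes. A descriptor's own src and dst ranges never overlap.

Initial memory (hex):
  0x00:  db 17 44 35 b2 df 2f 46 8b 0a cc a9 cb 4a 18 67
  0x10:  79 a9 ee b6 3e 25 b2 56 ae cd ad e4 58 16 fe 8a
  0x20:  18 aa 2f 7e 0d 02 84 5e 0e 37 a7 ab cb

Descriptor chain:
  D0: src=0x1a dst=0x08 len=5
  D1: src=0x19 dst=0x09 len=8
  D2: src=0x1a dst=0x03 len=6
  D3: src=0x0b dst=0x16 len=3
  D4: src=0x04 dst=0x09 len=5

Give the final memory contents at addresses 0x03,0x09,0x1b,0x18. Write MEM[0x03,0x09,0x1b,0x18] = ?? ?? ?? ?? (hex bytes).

D0: mem[0x08..0x0c] <- [ad e4 58 16 fe]
D1: mem[0x09..0x10] <- [cd ad e4 58 16 fe 8a 18]
D2: mem[0x03..0x08] <- [ad e4 58 16 fe 8a]
D3: mem[0x16..0x18] <- [e4 58 16]
D4: mem[0x09..0x0d] <- [e4 58 16 fe 8a]
query mem[0x03]=0xad, mem[0x09]=0xe4, mem[0x1b]=0xe4, mem[0x18]=0x16

MEM[0x03,0x09,0x1b,0x18] = ad e4 e4 16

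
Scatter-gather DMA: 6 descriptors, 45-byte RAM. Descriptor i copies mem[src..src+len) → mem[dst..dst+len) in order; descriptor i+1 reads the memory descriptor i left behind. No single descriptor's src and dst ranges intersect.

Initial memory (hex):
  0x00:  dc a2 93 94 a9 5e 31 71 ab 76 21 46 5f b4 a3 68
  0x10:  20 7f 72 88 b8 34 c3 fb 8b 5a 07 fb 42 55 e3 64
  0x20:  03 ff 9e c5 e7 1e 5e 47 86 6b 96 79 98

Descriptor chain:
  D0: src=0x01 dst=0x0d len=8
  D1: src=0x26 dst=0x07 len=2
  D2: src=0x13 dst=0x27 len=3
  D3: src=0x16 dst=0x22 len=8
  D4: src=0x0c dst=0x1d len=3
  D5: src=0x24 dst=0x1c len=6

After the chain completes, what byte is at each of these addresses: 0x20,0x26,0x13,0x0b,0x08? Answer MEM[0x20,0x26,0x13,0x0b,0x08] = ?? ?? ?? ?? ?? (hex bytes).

MEM[0x20,0x26,0x13,0x0b,0x08] = 42 07 71 46 47

[0] 0x01->0x0d len=8 : a2 93 94 a9 5e 31 71 ab
[1] 0x26->0x07 len=2 : 5e 47
[2] 0x13->0x27 len=3 : 71 ab 34
[3] 0x16->0x22 len=8 : c3 fb 8b 5a 07 fb 42 55
[4] 0x0c->0x1d len=3 : 5f a2 93
[5] 0x24->0x1c len=6 : 8b 5a 07 fb 42 55
query mem[0x20]=0x42, mem[0x26]=0x07, mem[0x13]=0x71, mem[0x0b]=0x46, mem[0x08]=0x47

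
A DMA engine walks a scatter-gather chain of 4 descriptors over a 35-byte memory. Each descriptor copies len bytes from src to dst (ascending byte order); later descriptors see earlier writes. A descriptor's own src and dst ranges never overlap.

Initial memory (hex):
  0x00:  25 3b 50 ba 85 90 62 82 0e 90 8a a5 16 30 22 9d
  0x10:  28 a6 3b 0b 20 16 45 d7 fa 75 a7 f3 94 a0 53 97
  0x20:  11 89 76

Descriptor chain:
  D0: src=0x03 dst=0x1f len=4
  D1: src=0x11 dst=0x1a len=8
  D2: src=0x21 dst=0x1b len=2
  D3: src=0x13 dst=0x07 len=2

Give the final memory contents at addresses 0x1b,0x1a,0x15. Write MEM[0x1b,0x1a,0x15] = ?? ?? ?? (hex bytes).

MEM[0x1b,0x1a,0x15] = fa a6 16

D0: mem[0x1f..0x22] <- [ba 85 90 62]
D1: mem[0x1a..0x21] <- [a6 3b 0b 20 16 45 d7 fa]
D2: mem[0x1b..0x1c] <- [fa 62]
D3: mem[0x07..0x08] <- [0b 20]
query mem[0x1b]=0xfa, mem[0x1a]=0xa6, mem[0x15]=0x16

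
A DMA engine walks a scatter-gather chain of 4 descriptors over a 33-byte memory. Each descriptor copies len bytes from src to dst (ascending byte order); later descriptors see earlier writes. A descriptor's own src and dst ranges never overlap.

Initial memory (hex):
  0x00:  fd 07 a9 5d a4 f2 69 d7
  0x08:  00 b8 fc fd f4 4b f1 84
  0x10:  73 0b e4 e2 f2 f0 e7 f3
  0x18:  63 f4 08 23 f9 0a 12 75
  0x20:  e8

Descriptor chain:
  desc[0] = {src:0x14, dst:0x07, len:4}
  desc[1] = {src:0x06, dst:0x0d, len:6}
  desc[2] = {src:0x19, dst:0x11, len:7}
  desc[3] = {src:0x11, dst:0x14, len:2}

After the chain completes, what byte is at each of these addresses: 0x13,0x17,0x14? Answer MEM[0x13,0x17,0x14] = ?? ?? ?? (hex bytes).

MEM[0x13,0x17,0x14] = 23 75 f4

[0] 0x14->0x07 len=4 : f2 f0 e7 f3
[1] 0x06->0x0d len=6 : 69 f2 f0 e7 f3 fd
[2] 0x19->0x11 len=7 : f4 08 23 f9 0a 12 75
[3] 0x11->0x14 len=2 : f4 08
query mem[0x13]=0x23, mem[0x17]=0x75, mem[0x14]=0xf4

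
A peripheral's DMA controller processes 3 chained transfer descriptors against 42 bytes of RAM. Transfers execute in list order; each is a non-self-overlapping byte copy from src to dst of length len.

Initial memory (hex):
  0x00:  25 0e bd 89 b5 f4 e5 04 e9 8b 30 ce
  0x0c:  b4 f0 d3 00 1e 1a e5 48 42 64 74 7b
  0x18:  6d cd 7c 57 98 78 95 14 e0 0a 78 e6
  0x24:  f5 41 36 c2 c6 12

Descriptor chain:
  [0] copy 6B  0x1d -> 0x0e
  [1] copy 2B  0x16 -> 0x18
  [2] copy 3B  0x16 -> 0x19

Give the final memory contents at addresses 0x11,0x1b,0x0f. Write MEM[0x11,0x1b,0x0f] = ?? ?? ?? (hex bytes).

MEM[0x11,0x1b,0x0f] = e0 74 95

D0: mem[0x0e..0x13] <- [78 95 14 e0 0a 78]
D1: mem[0x18..0x19] <- [74 7b]
D2: mem[0x19..0x1b] <- [74 7b 74]
query mem[0x11]=0xe0, mem[0x1b]=0x74, mem[0x0f]=0x95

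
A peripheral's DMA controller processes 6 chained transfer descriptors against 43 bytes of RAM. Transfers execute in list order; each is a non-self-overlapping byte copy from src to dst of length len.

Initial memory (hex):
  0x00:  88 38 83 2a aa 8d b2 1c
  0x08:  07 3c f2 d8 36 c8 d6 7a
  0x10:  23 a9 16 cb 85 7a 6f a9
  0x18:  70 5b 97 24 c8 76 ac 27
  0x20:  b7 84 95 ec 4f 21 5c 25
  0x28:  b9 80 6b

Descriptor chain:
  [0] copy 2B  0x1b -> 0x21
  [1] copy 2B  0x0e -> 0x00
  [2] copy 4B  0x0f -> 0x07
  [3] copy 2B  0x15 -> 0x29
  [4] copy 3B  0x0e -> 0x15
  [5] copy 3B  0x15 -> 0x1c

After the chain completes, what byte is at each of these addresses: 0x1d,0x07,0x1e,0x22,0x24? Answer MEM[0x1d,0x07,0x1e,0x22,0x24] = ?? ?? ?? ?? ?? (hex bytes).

MEM[0x1d,0x07,0x1e,0x22,0x24] = 7a 7a 23 c8 4f

D0: mem[0x21..0x22] <- [24 c8]
D1: mem[0x00..0x01] <- [d6 7a]
D2: mem[0x07..0x0a] <- [7a 23 a9 16]
D3: mem[0x29..0x2a] <- [7a 6f]
D4: mem[0x15..0x17] <- [d6 7a 23]
D5: mem[0x1c..0x1e] <- [d6 7a 23]
query mem[0x1d]=0x7a, mem[0x07]=0x7a, mem[0x1e]=0x23, mem[0x22]=0xc8, mem[0x24]=0x4f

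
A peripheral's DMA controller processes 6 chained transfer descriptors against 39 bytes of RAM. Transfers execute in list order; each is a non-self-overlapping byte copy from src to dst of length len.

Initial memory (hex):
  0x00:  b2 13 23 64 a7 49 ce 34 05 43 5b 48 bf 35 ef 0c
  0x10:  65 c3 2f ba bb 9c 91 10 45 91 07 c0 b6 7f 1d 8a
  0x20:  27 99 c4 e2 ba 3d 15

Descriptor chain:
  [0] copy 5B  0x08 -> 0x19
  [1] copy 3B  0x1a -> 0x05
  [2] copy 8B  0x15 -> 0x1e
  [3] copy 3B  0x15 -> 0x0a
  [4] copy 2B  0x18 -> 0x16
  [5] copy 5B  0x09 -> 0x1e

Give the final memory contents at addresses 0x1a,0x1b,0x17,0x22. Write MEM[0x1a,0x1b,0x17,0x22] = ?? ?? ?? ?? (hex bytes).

MEM[0x1a,0x1b,0x17,0x22] = 43 5b 05 35

  after D0: wrote 5B at 0x19 = 05435b48bf
  after D1: wrote 3B at 0x05 = 435b48
  after D2: wrote 8B at 0x1e = 9c91104505435b48
  after D3: wrote 3B at 0x0a = 9c9110
  after D4: wrote 2B at 0x16 = 4505
  after D5: wrote 5B at 0x1e = 439c911035
query mem[0x1a]=0x43, mem[0x1b]=0x5b, mem[0x17]=0x05, mem[0x22]=0x35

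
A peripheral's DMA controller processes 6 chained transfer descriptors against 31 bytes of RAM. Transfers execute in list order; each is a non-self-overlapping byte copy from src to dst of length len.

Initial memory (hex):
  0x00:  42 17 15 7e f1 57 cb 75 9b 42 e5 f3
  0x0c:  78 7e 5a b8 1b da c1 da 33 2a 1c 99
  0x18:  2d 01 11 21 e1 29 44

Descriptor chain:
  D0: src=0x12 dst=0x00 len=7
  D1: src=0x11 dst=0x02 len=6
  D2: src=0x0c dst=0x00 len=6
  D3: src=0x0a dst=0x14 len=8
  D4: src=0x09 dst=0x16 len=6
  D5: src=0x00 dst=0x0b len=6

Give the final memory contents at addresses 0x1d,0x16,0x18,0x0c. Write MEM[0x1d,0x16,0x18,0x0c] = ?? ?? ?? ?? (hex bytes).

MEM[0x1d,0x16,0x18,0x0c] = 29 42 f3 7e

[0] 0x12->0x00 len=7 : c1 da 33 2a 1c 99 2d
[1] 0x11->0x02 len=6 : da c1 da 33 2a 1c
[2] 0x0c->0x00 len=6 : 78 7e 5a b8 1b da
[3] 0x0a->0x14 len=8 : e5 f3 78 7e 5a b8 1b da
[4] 0x09->0x16 len=6 : 42 e5 f3 78 7e 5a
[5] 0x00->0x0b len=6 : 78 7e 5a b8 1b da
query mem[0x1d]=0x29, mem[0x16]=0x42, mem[0x18]=0xf3, mem[0x0c]=0x7e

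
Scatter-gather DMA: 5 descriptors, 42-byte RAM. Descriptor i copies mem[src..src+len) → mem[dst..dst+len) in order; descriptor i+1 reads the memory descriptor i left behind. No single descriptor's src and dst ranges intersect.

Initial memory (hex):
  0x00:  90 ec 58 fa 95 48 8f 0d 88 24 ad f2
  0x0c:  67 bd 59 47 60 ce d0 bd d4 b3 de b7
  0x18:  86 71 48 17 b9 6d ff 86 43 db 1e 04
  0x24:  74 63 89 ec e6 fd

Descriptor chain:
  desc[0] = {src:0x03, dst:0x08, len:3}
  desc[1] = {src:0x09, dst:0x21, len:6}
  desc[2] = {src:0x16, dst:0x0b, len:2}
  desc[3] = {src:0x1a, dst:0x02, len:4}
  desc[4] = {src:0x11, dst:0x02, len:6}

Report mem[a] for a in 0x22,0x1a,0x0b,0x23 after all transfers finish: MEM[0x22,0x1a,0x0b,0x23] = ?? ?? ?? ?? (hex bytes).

#0 dst[0x08+3] := {0xfa,0x95,0x48}
#1 dst[0x21+6] := {0x95,0x48,0xf2,0x67,0xbd,0x59}
#2 dst[0x0b+2] := {0xde,0xb7}
#3 dst[0x02+4] := {0x48,0x17,0xb9,0x6d}
#4 dst[0x02+6] := {0xce,0xd0,0xbd,0xd4,0xb3,0xde}
query mem[0x22]=0x48, mem[0x1a]=0x48, mem[0x0b]=0xde, mem[0x23]=0xf2

MEM[0x22,0x1a,0x0b,0x23] = 48 48 de f2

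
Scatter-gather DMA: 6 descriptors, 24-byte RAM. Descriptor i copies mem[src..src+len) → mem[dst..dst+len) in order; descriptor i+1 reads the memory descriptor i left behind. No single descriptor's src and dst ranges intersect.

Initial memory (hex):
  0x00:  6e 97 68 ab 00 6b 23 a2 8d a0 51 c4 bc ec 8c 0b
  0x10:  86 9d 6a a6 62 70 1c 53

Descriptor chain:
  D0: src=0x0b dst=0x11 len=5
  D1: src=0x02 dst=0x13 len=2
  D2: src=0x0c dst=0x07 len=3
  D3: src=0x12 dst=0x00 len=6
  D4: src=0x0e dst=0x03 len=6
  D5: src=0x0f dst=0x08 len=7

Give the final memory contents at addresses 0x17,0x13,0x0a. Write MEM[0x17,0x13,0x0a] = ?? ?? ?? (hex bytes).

MEM[0x17,0x13,0x0a] = 53 68 c4

[0] 0x0b->0x11 len=5 : c4 bc ec 8c 0b
[1] 0x02->0x13 len=2 : 68 ab
[2] 0x0c->0x07 len=3 : bc ec 8c
[3] 0x12->0x00 len=6 : bc 68 ab 0b 1c 53
[4] 0x0e->0x03 len=6 : 8c 0b 86 c4 bc 68
[5] 0x0f->0x08 len=7 : 0b 86 c4 bc 68 ab 0b
query mem[0x17]=0x53, mem[0x13]=0x68, mem[0x0a]=0xc4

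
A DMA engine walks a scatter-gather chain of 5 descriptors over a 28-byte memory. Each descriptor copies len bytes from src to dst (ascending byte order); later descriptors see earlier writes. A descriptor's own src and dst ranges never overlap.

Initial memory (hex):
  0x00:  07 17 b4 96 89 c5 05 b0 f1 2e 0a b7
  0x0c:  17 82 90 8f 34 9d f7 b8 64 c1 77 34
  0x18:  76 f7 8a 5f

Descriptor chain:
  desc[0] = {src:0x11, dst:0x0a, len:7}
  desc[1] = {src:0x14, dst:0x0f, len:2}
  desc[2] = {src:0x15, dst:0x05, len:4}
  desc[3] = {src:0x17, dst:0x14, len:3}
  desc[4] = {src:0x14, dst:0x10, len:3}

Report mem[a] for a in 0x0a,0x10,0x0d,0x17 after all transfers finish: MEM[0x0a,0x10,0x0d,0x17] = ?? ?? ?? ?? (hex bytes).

MEM[0x0a,0x10,0x0d,0x17] = 9d 34 64 34

D0: mem[0x0a..0x10] <- [9d f7 b8 64 c1 77 34]
D1: mem[0x0f..0x10] <- [64 c1]
D2: mem[0x05..0x08] <- [c1 77 34 76]
D3: mem[0x14..0x16] <- [34 76 f7]
D4: mem[0x10..0x12] <- [34 76 f7]
query mem[0x0a]=0x9d, mem[0x10]=0x34, mem[0x0d]=0x64, mem[0x17]=0x34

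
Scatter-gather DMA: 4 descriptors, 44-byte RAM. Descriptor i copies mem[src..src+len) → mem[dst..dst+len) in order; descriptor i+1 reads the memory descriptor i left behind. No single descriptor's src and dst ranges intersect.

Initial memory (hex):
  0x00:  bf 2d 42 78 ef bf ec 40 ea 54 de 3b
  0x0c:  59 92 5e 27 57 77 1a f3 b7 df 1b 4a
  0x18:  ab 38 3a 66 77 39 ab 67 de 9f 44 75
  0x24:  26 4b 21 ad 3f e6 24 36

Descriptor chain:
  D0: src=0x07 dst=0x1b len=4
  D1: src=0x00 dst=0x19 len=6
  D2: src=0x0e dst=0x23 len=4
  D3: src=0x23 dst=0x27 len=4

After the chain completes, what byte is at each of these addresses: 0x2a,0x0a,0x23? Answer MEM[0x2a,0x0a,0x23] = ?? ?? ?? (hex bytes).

MEM[0x2a,0x0a,0x23] = 77 de 5e

D0: mem[0x1b..0x1e] <- [40 ea 54 de]
D1: mem[0x19..0x1e] <- [bf 2d 42 78 ef bf]
D2: mem[0x23..0x26] <- [5e 27 57 77]
D3: mem[0x27..0x2a] <- [5e 27 57 77]
query mem[0x2a]=0x77, mem[0x0a]=0xde, mem[0x23]=0x5e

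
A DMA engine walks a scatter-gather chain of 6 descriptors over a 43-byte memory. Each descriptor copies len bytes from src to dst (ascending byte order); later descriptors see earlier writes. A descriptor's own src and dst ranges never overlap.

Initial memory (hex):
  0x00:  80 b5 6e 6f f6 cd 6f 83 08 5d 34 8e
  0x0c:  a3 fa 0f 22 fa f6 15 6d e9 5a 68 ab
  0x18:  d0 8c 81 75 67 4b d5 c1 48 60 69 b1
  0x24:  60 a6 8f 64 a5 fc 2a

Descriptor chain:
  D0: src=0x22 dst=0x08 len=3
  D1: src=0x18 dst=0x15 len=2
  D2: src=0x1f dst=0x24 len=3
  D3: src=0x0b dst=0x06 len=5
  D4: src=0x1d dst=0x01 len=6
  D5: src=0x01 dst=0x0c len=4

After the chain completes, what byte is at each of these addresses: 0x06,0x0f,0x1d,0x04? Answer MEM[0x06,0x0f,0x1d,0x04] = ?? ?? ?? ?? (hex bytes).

D0: mem[0x08..0x0a] <- [69 b1 60]
D1: mem[0x15..0x16] <- [d0 8c]
D2: mem[0x24..0x26] <- [c1 48 60]
D3: mem[0x06..0x0a] <- [8e a3 fa 0f 22]
D4: mem[0x01..0x06] <- [4b d5 c1 48 60 69]
D5: mem[0x0c..0x0f] <- [4b d5 c1 48]
query mem[0x06]=0x69, mem[0x0f]=0x48, mem[0x1d]=0x4b, mem[0x04]=0x48

MEM[0x06,0x0f,0x1d,0x04] = 69 48 4b 48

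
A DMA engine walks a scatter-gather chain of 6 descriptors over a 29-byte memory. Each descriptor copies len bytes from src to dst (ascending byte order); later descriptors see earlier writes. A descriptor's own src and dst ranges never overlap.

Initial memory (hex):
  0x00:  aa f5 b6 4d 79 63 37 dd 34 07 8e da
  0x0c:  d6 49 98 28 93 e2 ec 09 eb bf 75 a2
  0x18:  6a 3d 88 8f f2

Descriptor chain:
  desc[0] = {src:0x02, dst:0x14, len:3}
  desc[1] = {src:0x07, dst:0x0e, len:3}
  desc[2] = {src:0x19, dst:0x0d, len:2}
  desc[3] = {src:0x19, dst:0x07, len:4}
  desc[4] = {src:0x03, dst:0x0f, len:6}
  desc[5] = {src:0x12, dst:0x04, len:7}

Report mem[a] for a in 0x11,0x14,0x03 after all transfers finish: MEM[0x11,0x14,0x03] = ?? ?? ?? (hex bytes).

MEM[0x11,0x14,0x03] = 63 88 4d

[0] 0x02->0x14 len=3 : b6 4d 79
[1] 0x07->0x0e len=3 : dd 34 07
[2] 0x19->0x0d len=2 : 3d 88
[3] 0x19->0x07 len=4 : 3d 88 8f f2
[4] 0x03->0x0f len=6 : 4d 79 63 37 3d 88
[5] 0x12->0x04 len=7 : 37 3d 88 4d 79 a2 6a
query mem[0x11]=0x63, mem[0x14]=0x88, mem[0x03]=0x4d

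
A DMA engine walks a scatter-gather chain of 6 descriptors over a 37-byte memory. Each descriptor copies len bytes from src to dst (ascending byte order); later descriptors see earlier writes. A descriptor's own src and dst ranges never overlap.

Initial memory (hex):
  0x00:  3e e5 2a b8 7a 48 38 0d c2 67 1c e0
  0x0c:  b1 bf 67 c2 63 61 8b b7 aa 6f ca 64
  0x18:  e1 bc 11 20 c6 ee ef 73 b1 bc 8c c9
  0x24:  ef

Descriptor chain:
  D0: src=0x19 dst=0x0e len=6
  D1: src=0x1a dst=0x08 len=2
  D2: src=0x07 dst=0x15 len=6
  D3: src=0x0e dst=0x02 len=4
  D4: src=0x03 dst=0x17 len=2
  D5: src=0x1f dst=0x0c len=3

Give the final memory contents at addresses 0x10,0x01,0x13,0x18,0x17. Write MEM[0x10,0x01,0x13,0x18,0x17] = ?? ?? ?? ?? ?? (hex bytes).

MEM[0x10,0x01,0x13,0x18,0x17] = 20 e5 ef 20 11

#0 dst[0x0e+6] := {0xbc,0x11,0x20,0xc6,0xee,0xef}
#1 dst[0x08+2] := {0x11,0x20}
#2 dst[0x15+6] := {0x0d,0x11,0x20,0x1c,0xe0,0xb1}
#3 dst[0x02+4] := {0xbc,0x11,0x20,0xc6}
#4 dst[0x17+2] := {0x11,0x20}
#5 dst[0x0c+3] := {0x73,0xb1,0xbc}
query mem[0x10]=0x20, mem[0x01]=0xe5, mem[0x13]=0xef, mem[0x18]=0x20, mem[0x17]=0x11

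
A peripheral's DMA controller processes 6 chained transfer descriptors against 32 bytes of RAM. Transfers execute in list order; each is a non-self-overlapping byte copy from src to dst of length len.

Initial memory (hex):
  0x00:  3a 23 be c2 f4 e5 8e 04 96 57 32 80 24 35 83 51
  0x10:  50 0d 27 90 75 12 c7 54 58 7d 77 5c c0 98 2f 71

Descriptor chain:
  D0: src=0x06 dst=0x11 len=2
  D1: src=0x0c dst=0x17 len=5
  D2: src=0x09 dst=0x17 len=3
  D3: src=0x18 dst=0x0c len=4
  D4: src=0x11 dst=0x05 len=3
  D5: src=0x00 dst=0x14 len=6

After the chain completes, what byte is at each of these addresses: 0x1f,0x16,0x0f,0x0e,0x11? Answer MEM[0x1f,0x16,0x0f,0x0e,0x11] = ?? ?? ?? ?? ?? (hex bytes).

D0: mem[0x11..0x12] <- [8e 04]
D1: mem[0x17..0x1b] <- [24 35 83 51 50]
D2: mem[0x17..0x19] <- [57 32 80]
D3: mem[0x0c..0x0f] <- [32 80 51 50]
D4: mem[0x05..0x07] <- [8e 04 90]
D5: mem[0x14..0x19] <- [3a 23 be c2 f4 8e]
query mem[0x1f]=0x71, mem[0x16]=0xbe, mem[0x0f]=0x50, mem[0x0e]=0x51, mem[0x11]=0x8e

MEM[0x1f,0x16,0x0f,0x0e,0x11] = 71 be 50 51 8e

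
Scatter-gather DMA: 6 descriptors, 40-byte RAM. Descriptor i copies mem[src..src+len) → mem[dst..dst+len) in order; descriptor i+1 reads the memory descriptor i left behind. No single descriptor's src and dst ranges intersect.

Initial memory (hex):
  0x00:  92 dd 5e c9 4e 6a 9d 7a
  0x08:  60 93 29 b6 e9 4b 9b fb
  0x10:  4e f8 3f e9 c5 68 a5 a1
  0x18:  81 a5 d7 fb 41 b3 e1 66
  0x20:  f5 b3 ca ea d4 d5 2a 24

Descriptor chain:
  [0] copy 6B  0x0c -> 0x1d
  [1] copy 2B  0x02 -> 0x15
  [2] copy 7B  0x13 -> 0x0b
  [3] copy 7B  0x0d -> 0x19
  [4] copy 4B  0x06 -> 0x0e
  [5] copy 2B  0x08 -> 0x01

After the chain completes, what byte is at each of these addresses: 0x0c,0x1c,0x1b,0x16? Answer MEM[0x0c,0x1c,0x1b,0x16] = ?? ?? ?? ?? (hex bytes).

  after D0: wrote 6B at 0x1d = e94b9bfb4ef8
  after D1: wrote 2B at 0x15 = 5ec9
  after D2: wrote 7B at 0x0b = e9c55ec9a181a5
  after D3: wrote 7B at 0x19 = 5ec9a181a53fe9
  after D4: wrote 4B at 0x0e = 9d7a6093
  after D5: wrote 2B at 0x01 = 6093
query mem[0x0c]=0xc5, mem[0x1c]=0x81, mem[0x1b]=0xa1, mem[0x16]=0xc9

MEM[0x0c,0x1c,0x1b,0x16] = c5 81 a1 c9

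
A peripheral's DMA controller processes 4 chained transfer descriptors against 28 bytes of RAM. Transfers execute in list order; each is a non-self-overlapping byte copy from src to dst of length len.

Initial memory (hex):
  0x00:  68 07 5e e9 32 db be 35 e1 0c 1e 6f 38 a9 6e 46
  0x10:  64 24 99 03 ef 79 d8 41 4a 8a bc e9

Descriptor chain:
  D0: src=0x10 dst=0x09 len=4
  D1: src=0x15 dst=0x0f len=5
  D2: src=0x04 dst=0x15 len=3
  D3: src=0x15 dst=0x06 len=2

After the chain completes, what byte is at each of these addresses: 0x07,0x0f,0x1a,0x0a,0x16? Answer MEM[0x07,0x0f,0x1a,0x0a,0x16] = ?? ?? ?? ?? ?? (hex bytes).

MEM[0x07,0x0f,0x1a,0x0a,0x16] = db 79 bc 24 db

  after D0: wrote 4B at 0x09 = 64249903
  after D1: wrote 5B at 0x0f = 79d8414a8a
  after D2: wrote 3B at 0x15 = 32dbbe
  after D3: wrote 2B at 0x06 = 32db
query mem[0x07]=0xdb, mem[0x0f]=0x79, mem[0x1a]=0xbc, mem[0x0a]=0x24, mem[0x16]=0xdb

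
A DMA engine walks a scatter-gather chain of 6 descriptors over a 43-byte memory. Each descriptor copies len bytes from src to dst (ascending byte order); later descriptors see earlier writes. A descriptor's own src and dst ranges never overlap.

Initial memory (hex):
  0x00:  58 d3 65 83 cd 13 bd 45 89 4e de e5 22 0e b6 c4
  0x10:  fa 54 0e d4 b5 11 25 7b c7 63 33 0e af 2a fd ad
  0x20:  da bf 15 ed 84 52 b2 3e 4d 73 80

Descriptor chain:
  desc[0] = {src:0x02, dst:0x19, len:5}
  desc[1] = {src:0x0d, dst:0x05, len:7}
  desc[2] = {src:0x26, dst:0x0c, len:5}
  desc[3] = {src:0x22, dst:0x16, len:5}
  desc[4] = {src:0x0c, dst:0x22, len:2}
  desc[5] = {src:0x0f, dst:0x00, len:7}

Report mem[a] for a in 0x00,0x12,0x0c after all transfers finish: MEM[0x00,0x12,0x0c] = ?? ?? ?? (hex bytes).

[0] 0x02->0x19 len=5 : 65 83 cd 13 bd
[1] 0x0d->0x05 len=7 : 0e b6 c4 fa 54 0e d4
[2] 0x26->0x0c len=5 : b2 3e 4d 73 80
[3] 0x22->0x16 len=5 : 15 ed 84 52 b2
[4] 0x0c->0x22 len=2 : b2 3e
[5] 0x0f->0x00 len=7 : 73 80 54 0e d4 b5 11
query mem[0x00]=0x73, mem[0x12]=0x0e, mem[0x0c]=0xb2

MEM[0x00,0x12,0x0c] = 73 0e b2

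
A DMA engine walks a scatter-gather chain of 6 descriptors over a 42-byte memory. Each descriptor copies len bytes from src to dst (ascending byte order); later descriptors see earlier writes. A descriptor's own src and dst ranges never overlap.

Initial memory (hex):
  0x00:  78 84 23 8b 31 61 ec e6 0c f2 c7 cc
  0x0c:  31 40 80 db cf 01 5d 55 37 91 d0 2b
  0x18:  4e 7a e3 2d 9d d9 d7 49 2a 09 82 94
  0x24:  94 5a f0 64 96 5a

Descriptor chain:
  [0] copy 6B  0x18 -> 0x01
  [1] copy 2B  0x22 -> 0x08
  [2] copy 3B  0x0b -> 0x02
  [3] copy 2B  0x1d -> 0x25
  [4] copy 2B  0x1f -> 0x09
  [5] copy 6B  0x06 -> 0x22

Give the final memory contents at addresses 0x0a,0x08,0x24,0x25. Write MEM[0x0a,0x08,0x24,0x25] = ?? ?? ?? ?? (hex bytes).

D0: mem[0x01..0x06] <- [4e 7a e3 2d 9d d9]
D1: mem[0x08..0x09] <- [82 94]
D2: mem[0x02..0x04] <- [cc 31 40]
D3: mem[0x25..0x26] <- [d9 d7]
D4: mem[0x09..0x0a] <- [49 2a]
D5: mem[0x22..0x27] <- [d9 e6 82 49 2a cc]
query mem[0x0a]=0x2a, mem[0x08]=0x82, mem[0x24]=0x82, mem[0x25]=0x49

MEM[0x0a,0x08,0x24,0x25] = 2a 82 82 49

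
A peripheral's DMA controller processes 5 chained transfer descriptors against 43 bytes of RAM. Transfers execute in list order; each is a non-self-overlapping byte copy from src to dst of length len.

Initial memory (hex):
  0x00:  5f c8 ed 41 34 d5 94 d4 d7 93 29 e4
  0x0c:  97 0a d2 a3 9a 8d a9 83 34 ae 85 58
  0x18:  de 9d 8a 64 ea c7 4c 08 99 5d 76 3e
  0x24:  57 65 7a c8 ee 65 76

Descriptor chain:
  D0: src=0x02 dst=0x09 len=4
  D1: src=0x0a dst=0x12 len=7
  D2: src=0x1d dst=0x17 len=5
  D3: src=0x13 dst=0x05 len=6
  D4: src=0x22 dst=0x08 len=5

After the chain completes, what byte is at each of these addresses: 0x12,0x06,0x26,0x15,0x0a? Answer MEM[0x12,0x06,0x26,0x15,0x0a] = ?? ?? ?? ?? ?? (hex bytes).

MEM[0x12,0x06,0x26,0x15,0x0a] = 41 d5 7a 0a 57

#0 dst[0x09+4] := {0xed,0x41,0x34,0xd5}
#1 dst[0x12+7] := {0x41,0x34,0xd5,0x0a,0xd2,0xa3,0x9a}
#2 dst[0x17+5] := {0xc7,0x4c,0x08,0x99,0x5d}
#3 dst[0x05+6] := {0x34,0xd5,0x0a,0xd2,0xc7,0x4c}
#4 dst[0x08+5] := {0x76,0x3e,0x57,0x65,0x7a}
query mem[0x12]=0x41, mem[0x06]=0xd5, mem[0x26]=0x7a, mem[0x15]=0x0a, mem[0x0a]=0x57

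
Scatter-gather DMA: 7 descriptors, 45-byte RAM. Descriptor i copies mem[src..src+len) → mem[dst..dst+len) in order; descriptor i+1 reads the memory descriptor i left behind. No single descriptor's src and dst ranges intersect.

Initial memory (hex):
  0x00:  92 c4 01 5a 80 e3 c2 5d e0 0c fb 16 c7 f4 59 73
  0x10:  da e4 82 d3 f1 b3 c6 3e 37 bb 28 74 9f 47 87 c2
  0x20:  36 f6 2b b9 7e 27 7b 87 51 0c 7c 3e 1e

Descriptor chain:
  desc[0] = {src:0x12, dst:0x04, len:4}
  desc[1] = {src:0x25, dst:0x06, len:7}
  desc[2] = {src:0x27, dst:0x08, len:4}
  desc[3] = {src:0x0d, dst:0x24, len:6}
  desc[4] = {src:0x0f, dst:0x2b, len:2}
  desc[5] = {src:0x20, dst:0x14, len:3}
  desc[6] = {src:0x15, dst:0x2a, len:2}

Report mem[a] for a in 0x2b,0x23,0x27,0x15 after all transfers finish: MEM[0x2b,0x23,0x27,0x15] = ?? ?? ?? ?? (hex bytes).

  after D0: wrote 4B at 0x04 = 82d3f1b3
  after D1: wrote 7B at 0x06 = 277b87510c7c3e
  after D2: wrote 4B at 0x08 = 87510c7c
  after D3: wrote 6B at 0x24 = f45973dae482
  after D4: wrote 2B at 0x2b = 73da
  after D5: wrote 3B at 0x14 = 36f62b
  after D6: wrote 2B at 0x2a = f62b
query mem[0x2b]=0x2b, mem[0x23]=0xb9, mem[0x27]=0xda, mem[0x15]=0xf6

MEM[0x2b,0x23,0x27,0x15] = 2b b9 da f6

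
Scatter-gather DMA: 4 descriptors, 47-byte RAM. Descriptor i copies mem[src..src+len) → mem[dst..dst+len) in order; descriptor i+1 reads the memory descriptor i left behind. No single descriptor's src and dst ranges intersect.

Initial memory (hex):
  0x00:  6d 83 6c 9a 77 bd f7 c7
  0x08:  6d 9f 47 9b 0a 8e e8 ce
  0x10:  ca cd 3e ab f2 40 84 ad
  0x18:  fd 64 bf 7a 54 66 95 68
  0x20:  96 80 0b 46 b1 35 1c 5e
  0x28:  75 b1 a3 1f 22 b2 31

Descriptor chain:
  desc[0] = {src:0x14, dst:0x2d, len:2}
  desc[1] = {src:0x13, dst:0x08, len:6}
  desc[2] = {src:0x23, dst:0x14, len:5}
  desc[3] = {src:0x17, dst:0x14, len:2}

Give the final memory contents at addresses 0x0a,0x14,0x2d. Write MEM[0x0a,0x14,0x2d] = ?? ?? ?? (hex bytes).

  after D0: wrote 2B at 0x2d = f240
  after D1: wrote 6B at 0x08 = abf24084adfd
  after D2: wrote 5B at 0x14 = 46b1351c5e
  after D3: wrote 2B at 0x14 = 1c5e
query mem[0x0a]=0x40, mem[0x14]=0x1c, mem[0x2d]=0xf2

MEM[0x0a,0x14,0x2d] = 40 1c f2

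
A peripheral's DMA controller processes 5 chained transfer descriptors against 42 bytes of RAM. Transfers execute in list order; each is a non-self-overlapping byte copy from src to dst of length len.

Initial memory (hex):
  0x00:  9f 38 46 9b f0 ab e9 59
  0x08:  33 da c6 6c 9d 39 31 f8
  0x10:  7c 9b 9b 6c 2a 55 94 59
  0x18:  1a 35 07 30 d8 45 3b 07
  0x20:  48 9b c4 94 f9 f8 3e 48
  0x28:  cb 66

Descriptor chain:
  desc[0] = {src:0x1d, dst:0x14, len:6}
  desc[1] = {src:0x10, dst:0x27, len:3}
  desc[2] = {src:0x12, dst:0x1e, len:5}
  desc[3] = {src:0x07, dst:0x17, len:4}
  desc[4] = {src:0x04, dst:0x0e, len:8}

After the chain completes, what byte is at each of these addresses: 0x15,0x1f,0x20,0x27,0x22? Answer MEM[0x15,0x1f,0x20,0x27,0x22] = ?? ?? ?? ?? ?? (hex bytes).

[0] 0x1d->0x14 len=6 : 45 3b 07 48 9b c4
[1] 0x10->0x27 len=3 : 7c 9b 9b
[2] 0x12->0x1e len=5 : 9b 6c 45 3b 07
[3] 0x07->0x17 len=4 : 59 33 da c6
[4] 0x04->0x0e len=8 : f0 ab e9 59 33 da c6 6c
query mem[0x15]=0x6c, mem[0x1f]=0x6c, mem[0x20]=0x45, mem[0x27]=0x7c, mem[0x22]=0x07

MEM[0x15,0x1f,0x20,0x27,0x22] = 6c 6c 45 7c 07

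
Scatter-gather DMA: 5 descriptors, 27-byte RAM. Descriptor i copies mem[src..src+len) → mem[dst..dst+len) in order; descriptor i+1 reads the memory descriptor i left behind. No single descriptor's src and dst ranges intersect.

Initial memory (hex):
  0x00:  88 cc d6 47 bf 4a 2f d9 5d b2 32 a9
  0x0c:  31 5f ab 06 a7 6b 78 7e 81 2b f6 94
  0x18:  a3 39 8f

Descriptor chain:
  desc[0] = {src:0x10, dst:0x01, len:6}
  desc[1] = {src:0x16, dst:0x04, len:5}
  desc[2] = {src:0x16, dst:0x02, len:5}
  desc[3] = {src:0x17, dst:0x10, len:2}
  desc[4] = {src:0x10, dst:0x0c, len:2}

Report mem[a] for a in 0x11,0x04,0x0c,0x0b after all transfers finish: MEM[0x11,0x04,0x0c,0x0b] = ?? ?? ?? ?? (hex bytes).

MEM[0x11,0x04,0x0c,0x0b] = a3 a3 94 a9

[0] 0x10->0x01 len=6 : a7 6b 78 7e 81 2b
[1] 0x16->0x04 len=5 : f6 94 a3 39 8f
[2] 0x16->0x02 len=5 : f6 94 a3 39 8f
[3] 0x17->0x10 len=2 : 94 a3
[4] 0x10->0x0c len=2 : 94 a3
query mem[0x11]=0xa3, mem[0x04]=0xa3, mem[0x0c]=0x94, mem[0x0b]=0xa9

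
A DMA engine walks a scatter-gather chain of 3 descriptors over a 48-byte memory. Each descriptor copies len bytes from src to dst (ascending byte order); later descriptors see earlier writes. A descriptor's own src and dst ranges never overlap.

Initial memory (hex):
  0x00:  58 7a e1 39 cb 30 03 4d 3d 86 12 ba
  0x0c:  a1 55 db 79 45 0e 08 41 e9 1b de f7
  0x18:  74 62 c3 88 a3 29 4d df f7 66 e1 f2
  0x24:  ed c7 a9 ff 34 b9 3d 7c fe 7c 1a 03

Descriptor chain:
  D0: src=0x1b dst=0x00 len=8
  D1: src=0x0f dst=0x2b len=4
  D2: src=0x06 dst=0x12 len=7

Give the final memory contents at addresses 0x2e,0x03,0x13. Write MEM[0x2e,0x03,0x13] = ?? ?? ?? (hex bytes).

MEM[0x2e,0x03,0x13] = 08 4d e1

[0] 0x1b->0x00 len=8 : 88 a3 29 4d df f7 66 e1
[1] 0x0f->0x2b len=4 : 79 45 0e 08
[2] 0x06->0x12 len=7 : 66 e1 3d 86 12 ba a1
query mem[0x2e]=0x08, mem[0x03]=0x4d, mem[0x13]=0xe1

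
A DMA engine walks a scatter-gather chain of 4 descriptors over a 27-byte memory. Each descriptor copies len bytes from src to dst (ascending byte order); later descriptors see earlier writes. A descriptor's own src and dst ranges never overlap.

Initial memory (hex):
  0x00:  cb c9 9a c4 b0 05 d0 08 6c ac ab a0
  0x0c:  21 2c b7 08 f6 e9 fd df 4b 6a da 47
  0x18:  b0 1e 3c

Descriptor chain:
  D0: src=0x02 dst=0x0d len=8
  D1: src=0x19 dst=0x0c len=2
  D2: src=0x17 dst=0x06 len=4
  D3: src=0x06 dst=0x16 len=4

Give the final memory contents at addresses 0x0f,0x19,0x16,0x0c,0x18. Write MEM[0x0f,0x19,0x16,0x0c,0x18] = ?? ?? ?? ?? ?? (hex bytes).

#0 dst[0x0d+8] := {0x9a,0xc4,0xb0,0x05,0xd0,0x08,0x6c,0xac}
#1 dst[0x0c+2] := {0x1e,0x3c}
#2 dst[0x06+4] := {0x47,0xb0,0x1e,0x3c}
#3 dst[0x16+4] := {0x47,0xb0,0x1e,0x3c}
query mem[0x0f]=0xb0, mem[0x19]=0x3c, mem[0x16]=0x47, mem[0x0c]=0x1e, mem[0x18]=0x1e

MEM[0x0f,0x19,0x16,0x0c,0x18] = b0 3c 47 1e 1e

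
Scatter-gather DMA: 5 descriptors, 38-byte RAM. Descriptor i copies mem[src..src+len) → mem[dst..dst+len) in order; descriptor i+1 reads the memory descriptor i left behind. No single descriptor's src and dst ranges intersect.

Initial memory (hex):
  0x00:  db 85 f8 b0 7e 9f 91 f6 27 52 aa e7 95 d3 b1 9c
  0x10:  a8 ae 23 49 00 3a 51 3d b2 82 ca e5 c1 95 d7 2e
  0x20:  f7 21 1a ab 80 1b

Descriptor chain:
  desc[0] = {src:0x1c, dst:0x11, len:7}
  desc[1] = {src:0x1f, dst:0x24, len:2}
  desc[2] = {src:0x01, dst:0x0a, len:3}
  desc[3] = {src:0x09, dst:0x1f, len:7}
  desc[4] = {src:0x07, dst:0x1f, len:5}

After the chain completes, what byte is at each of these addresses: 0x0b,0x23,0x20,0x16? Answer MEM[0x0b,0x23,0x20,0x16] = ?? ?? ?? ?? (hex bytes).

MEM[0x0b,0x23,0x20,0x16] = f8 f8 27 21

[0] 0x1c->0x11 len=7 : c1 95 d7 2e f7 21 1a
[1] 0x1f->0x24 len=2 : 2e f7
[2] 0x01->0x0a len=3 : 85 f8 b0
[3] 0x09->0x1f len=7 : 52 85 f8 b0 d3 b1 9c
[4] 0x07->0x1f len=5 : f6 27 52 85 f8
query mem[0x0b]=0xf8, mem[0x23]=0xf8, mem[0x20]=0x27, mem[0x16]=0x21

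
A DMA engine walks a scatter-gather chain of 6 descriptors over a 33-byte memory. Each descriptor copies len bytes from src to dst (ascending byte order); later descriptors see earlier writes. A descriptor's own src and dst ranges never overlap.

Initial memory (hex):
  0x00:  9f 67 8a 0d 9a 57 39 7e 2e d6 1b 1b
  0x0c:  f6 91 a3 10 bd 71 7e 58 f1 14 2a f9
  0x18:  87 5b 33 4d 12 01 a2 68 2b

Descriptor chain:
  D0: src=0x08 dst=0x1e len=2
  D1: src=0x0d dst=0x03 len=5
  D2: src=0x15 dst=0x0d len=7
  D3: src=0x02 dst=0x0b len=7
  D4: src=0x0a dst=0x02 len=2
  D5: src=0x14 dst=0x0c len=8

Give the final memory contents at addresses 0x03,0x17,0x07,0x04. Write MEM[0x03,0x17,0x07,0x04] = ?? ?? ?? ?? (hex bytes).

  after D0: wrote 2B at 0x1e = 2ed6
  after D1: wrote 5B at 0x03 = 91a310bd71
  after D2: wrote 7B at 0x0d = 142af9875b334d
  after D3: wrote 7B at 0x0b = 8a91a310bd712e
  after D4: wrote 2B at 0x02 = 1b8a
  after D5: wrote 8B at 0x0c = f1142af9875b334d
query mem[0x03]=0x8a, mem[0x17]=0xf9, mem[0x07]=0x71, mem[0x04]=0xa3

MEM[0x03,0x17,0x07,0x04] = 8a f9 71 a3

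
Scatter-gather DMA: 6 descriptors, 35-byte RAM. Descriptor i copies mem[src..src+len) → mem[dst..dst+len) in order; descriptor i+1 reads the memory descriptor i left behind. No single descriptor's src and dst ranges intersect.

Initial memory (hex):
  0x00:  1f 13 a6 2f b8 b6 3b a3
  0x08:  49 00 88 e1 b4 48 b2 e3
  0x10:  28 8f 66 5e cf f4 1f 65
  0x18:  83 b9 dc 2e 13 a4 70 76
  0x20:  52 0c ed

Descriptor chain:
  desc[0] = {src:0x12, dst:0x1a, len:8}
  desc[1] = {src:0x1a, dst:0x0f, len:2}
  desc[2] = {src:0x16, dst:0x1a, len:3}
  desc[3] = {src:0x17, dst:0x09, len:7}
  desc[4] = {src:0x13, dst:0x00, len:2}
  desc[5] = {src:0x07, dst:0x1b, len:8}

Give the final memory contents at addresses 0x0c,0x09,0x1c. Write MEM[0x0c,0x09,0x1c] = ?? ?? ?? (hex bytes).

D0: mem[0x1a..0x21] <- [66 5e cf f4 1f 65 83 b9]
D1: mem[0x0f..0x10] <- [66 5e]
D2: mem[0x1a..0x1c] <- [1f 65 83]
D3: mem[0x09..0x0f] <- [65 83 b9 1f 65 83 f4]
D4: mem[0x00..0x01] <- [5e cf]
D5: mem[0x1b..0x22] <- [a3 49 65 83 b9 1f 65 83]
query mem[0x0c]=0x1f, mem[0x09]=0x65, mem[0x1c]=0x49

MEM[0x0c,0x09,0x1c] = 1f 65 49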